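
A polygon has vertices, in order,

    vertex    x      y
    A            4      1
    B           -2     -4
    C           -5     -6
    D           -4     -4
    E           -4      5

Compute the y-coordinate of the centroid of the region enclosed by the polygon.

3/43

Apply Gauss's area formula. First the cross-terms c_i = x_i·y_{i+1} − x_{i+1}·y_i:
  -14, -8, -4, -36, -24  ⇒  2A = -86, A = -43.
Then Σ (y_i + y_{i+1})·c_i = -18, so ȳ = -18 / (6·(-43)) = 3/43.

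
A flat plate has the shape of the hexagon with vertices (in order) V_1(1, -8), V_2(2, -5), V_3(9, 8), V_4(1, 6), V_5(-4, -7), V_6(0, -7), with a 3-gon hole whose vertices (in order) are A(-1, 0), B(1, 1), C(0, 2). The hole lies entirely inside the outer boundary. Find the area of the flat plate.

83.5

Outer boundary:
Cross-terms: 11, 61, 46, 17, 28, 7  ⇒  Σ = 170
Area = |Σ|/2 = 85.
Hole:
Apply Gauss's area formula: 2A = Σ (x_i·y_{i+1} − x_{i+1}·y_i), indices taken mod 3.
Σ = (-1) + (2) + (2) = 3
Area = |Σ|/2 = 1.5.
Net area = 85 − 1.5 = 83.5.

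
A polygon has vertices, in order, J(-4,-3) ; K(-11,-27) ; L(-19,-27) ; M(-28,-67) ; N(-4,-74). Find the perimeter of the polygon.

|JK| = √((-7)² + (-24)²) = √625 = 25
|KL| = √((-8)² + (0)²) = √64 = 8
|LM| = √((-9)² + (-40)²) = √1681 = 41
|MN| = √((24)² + (-7)²) = √625 = 25
|NJ| = √((0)² + (71)²) = √5041 = 71
Perimeter = 25 + 8 + 41 + 25 + 71 = 170.

170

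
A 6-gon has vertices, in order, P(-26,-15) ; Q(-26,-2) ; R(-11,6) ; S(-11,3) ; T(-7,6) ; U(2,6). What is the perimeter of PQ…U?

82

|PQ| = √((0)² + (13)²) = √169 = 13
|QR| = √((15)² + (8)²) = √289 = 17
|RS| = √((0)² + (-3)²) = √9 = 3
|ST| = √((4)² + (3)²) = √25 = 5
|TU| = √((9)² + (0)²) = √81 = 9
|UP| = √((-28)² + (-21)²) = √1225 = 35
Perimeter = 13 + 17 + 3 + 5 + 9 + 35 = 82.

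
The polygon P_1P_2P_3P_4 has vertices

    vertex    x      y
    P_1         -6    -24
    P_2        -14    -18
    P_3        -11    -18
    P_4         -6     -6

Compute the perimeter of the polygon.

|P_1P_2| = √((-8)² + (6)²) = √100 = 10
|P_2P_3| = √((3)² + (0)²) = √9 = 3
|P_3P_4| = √((5)² + (12)²) = √169 = 13
|P_4P_1| = √((0)² + (-18)²) = √324 = 18
Perimeter = 10 + 3 + 13 + 18 = 44.

44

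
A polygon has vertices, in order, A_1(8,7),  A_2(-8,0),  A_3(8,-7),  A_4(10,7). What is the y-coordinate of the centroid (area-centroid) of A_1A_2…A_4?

Apply the shoelace formula. First the cross-terms c_i = x_i·y_{i+1} − x_{i+1}·y_i:
  56, 56, 126, 14  ⇒  2A = 252, A = 126.
Then Σ (y_i + y_{i+1})·c_i = 196, so ȳ = 196 / (6·126) = 7/27.

7/27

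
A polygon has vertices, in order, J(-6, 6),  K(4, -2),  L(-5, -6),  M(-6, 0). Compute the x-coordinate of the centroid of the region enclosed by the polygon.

Apply the shoelace (surveyor's) formula. First the cross-terms c_i = x_i·y_{i+1} − x_{i+1}·y_i:
  -12, -34, -36, -36  ⇒  2A = -118, A = -59.
Then Σ (x_i + x_{i+1})·c_i = 886, so x̄ = 886 / (6·(-59)) = -443/177.

-443/177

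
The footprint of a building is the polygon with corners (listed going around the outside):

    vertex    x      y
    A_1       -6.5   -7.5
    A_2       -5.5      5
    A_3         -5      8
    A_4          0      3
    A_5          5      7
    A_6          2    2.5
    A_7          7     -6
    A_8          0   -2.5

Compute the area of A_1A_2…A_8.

Apply the surveyor's formula: 2A = Σ (x_i·y_{i+1} − x_{i+1}·y_i), indices taken mod 8.
A_1→A_2: (-6.5)(5) − (-5.5)(-7.5) = -73.75
A_2→A_3: (-5.5)(8) − (-5)(5) = -19
A_3→A_4: (-5)(3) − (0)(8) = -15
A_4→A_5: (0)(7) − (5)(3) = -15
A_5→A_6: (5)(2.5) − (2)(7) = -1.5
A_6→A_7: (2)(-6) − (7)(2.5) = -29.5
A_7→A_8: (7)(-2.5) − (0)(-6) = -17.5
A_8→A_1: (0)(-7.5) − (-6.5)(-2.5) = -16.25
Σ = -187.5
Area = |Σ|/2 = 93.75.

93.75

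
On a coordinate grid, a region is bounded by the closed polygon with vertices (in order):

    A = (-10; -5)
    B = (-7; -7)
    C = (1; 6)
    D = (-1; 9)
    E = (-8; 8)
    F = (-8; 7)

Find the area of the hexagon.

Apply Gauss's area formula: 2A = Σ (x_i·y_{i+1} − x_{i+1}·y_i), indices taken mod 6.
Cross-terms: 35, -35, 15, 64, 8, 110  ⇒  Σ = 197
Area = |Σ|/2 = 98.5.

98.5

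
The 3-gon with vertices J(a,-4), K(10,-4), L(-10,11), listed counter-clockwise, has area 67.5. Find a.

1

Write out the shoelace sum; only the two edges meeting at J involve a:
2·Area = [((-10)·(-4) − a·11) + (a·(-4) − 10·(-4))] + 70
       = -15·a + 150 = 135
⇒ a = 1.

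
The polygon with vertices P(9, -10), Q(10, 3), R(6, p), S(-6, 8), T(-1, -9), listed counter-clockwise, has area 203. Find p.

Write out the shoelace sum; only the two edges meeting at R involve p:
2·Area = [(10·p − 6·3) + (6·8 − (-6)·p)] + 280
       = 16·p + 310 = 406
⇒ p = 6.

6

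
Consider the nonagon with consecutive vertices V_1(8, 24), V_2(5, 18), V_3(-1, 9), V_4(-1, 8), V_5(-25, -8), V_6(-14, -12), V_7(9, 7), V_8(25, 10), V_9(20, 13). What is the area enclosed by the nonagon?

455

Cross-terms: 24, 63, 1, 208, 188, 10, -85, 125, 376  ⇒  Σ = 910
Area = |Σ|/2 = 455.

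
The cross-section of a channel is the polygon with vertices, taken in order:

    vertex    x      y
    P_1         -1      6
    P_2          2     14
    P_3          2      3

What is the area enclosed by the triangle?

16.5

Σ = (-26) + (-22) + (15) = -33
Area = |Σ|/2 = 16.5.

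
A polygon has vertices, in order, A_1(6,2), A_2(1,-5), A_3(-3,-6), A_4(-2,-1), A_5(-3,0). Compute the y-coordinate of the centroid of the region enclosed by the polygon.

-127/71

Apply Gauss's area formula. First the cross-terms c_i = x_i·y_{i+1} − x_{i+1}·y_i:
  -32, -21, -9, -3, -6  ⇒  2A = -71, A = -35.5.
Then Σ (y_i + y_{i+1})·c_i = 381, so ȳ = 381 / (6·(-35.5)) = -127/71.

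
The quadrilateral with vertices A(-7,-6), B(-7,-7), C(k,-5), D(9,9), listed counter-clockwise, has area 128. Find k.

The doubled signed area Σ (x_i y_{i+1} − x_{i+1} y_i) is linear in k.
With k=0 it equals 96; the coefficient of k is 16 (from the two edges through C).
So 16·k + 96 = 2·128 = 256 ⇒ k = 10.

10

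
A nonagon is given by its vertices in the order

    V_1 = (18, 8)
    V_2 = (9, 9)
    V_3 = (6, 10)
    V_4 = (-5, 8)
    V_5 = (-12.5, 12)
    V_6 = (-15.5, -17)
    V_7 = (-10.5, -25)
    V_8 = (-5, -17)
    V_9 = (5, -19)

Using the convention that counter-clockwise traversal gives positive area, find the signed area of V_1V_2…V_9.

Apply Gauss's area formula: 2A = Σ (x_i·y_{i+1} − x_{i+1}·y_i), indices taken mod 9.
Σ = (90) + (36) + (98) + (40) + (398.5) + (209) + (53.5) + (180) + (382) = 1487
Signed area = Σ/2 = 743.5 (positive ⇒ counter-clockwise traversal).

743.5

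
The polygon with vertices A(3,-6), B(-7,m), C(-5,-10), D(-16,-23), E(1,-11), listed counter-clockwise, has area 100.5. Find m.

-1

The doubled signed area Σ (x_i y_{i+1} − x_{i+1} y_i) is linear in m.
With m=0 it equals 209; the coefficient of m is 8 (from the two edges through B).
So 8·m + 209 = 2·100.5 = 201 ⇒ m = -1.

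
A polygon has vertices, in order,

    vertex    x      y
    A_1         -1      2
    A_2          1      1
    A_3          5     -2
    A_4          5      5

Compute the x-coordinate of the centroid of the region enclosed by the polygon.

46/15

Apply Gauss's area formula. First the cross-terms c_i = x_i·y_{i+1} − x_{i+1}·y_i:
  -3, -7, 35, 15  ⇒  2A = 40, A = 20.
Then Σ (x_i + x_{i+1})·c_i = 368, so x̄ = 368 / (6·20) = 46/15.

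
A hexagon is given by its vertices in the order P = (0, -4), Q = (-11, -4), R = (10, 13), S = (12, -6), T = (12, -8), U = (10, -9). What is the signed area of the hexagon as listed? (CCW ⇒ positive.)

-227.5

Σ = (-44) + (-103) + (-216) + (-24) + (-28) + (-40) = -455
Signed area = Σ/2 = -227.5 (negative ⇒ clockwise traversal).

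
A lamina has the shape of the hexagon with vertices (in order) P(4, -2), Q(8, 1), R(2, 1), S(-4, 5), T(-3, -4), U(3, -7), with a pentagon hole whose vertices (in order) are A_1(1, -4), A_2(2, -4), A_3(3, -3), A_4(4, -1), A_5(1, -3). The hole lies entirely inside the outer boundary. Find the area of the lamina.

Outer boundary:
P→Q: (4)(1) − (8)(-2) = 20
Q→R: (8)(1) − (2)(1) = 6
R→S: (2)(5) − (-4)(1) = 14
S→T: (-4)(-4) − (-3)(5) = 31
T→U: (-3)(-7) − (3)(-4) = 33
U→P: (3)(-2) − (4)(-7) = 22
Σ = 126
Area = |Σ|/2 = 63.
Hole:
Apply the shoelace (surveyor's) formula: 2A = Σ (x_i·y_{i+1} − x_{i+1}·y_i), indices taken mod 5.
Cross-terms: 4, 6, 9, -11, -1  ⇒  Σ = 7
Area = |Σ|/2 = 3.5.
Net area = 63 − 3.5 = 59.5.

59.5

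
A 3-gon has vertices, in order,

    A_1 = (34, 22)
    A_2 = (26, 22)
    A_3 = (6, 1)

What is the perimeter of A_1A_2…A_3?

|A_1A_2| = √((-8)² + (0)²) = √64 = 8
|A_2A_3| = √((-20)² + (-21)²) = √841 = 29
|A_3A_1| = √((28)² + (21)²) = √1225 = 35
Perimeter = 8 + 29 + 35 = 72.

72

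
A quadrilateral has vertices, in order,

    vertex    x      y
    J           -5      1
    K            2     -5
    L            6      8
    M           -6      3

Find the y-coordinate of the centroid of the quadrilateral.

101/54

Apply the shoelace (surveyor's) formula. First the cross-terms c_i = x_i·y_{i+1} − x_{i+1}·y_i:
  23, 46, 66, 9  ⇒  2A = 144, A = 72.
Then Σ (y_i + y_{i+1})·c_i = 808, so ȳ = 808 / (6·72) = 101/54.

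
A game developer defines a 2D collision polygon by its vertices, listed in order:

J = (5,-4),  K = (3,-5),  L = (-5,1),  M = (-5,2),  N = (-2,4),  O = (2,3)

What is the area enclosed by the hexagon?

Apply Gauss's area formula: 2A = Σ (x_i·y_{i+1} − x_{i+1}·y_i), indices taken mod 6.
Σ = (-13) + (-22) + (-5) + (-16) + (-14) + (-23) = -93
Area = |Σ|/2 = 46.5.

46.5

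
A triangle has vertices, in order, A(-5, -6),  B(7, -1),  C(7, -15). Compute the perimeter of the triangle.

|AB| = √((12)² + (5)²) = √169 = 13
|BC| = √((0)² + (-14)²) = √196 = 14
|CA| = √((-12)² + (9)²) = √225 = 15
Perimeter = 13 + 14 + 15 = 42.

42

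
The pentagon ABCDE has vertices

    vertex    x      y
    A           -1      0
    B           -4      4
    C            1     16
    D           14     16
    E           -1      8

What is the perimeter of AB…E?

|AB| = √((-3)² + (4)²) = √25 = 5
|BC| = √((5)² + (12)²) = √169 = 13
|CD| = √((13)² + (0)²) = √169 = 13
|DE| = √((-15)² + (-8)²) = √289 = 17
|EA| = √((0)² + (-8)²) = √64 = 8
Perimeter = 5 + 13 + 13 + 17 + 8 = 56.

56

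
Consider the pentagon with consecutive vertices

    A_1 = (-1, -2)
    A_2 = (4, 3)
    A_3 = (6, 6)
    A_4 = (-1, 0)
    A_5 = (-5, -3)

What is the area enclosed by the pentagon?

Σ = (5) + (6) + (6) + (3) + (7) = 27
Area = |Σ|/2 = 13.5.

13.5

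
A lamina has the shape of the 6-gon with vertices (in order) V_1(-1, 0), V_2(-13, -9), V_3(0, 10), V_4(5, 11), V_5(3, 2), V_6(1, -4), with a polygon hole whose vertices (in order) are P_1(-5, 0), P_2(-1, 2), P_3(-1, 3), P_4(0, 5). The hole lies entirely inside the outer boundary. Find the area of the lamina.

101.5

Outer boundary:
Apply the surveyor's formula: 2A = Σ (x_i·y_{i+1} − x_{i+1}·y_i), indices taken mod 6.
V_1→V_2: (-1)(-9) − (-13)(0) = 9
V_2→V_3: (-13)(10) − (0)(-9) = -130
V_3→V_4: (0)(11) − (5)(10) = -50
V_4→V_5: (5)(2) − (3)(11) = -23
V_5→V_6: (3)(-4) − (1)(2) = -14
V_6→V_1: (1)(0) − (-1)(-4) = -4
Σ = -212
Area = |Σ|/2 = 106.
Hole:
Σ = (-10) + (-1) + (-5) + (25) = 9
Area = |Σ|/2 = 4.5.
Net area = 106 − 4.5 = 101.5.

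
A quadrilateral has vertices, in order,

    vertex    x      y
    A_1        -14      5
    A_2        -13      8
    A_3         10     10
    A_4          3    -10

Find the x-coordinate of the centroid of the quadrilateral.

-1.03125

Apply Gauss's area formula. First the cross-terms c_i = x_i·y_{i+1} − x_{i+1}·y_i:
  -47, -210, -130, -125  ⇒  2A = -512, A = -256.
Then Σ (x_i + x_{i+1})·c_i = 1584, so x̄ = 1584 / (6·(-256)) = -1.03125.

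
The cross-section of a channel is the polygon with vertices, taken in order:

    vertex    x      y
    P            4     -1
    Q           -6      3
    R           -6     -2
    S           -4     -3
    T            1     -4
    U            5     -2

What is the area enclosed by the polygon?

Apply the shoelace (surveyor's) formula: 2A = Σ (x_i·y_{i+1} − x_{i+1}·y_i), indices taken mod 6.
Cross-terms: 6, 30, 10, 19, 18, 3  ⇒  Σ = 86
Area = |Σ|/2 = 43.

43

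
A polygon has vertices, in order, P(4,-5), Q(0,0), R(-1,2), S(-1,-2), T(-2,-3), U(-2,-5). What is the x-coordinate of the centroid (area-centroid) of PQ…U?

13/37

Apply the shoelace formula. First the cross-terms c_i = x_i·y_{i+1} − x_{i+1}·y_i:
  0, 0, 4, -1, 4, 30  ⇒  2A = 37, A = 18.5.
Then Σ (x_i + x_{i+1})·c_i = 39, so x̄ = 39 / (6·18.5) = 13/37.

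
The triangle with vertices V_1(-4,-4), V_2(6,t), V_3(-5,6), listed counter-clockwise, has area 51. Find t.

-2

The doubled signed area Σ (x_i y_{i+1} − x_{i+1} y_i) is linear in t.
With t=0 it equals 104; the coefficient of t is 1 (from the two edges through V_2).
So 1·t + 104 = 2·51 = 102 ⇒ t = -2.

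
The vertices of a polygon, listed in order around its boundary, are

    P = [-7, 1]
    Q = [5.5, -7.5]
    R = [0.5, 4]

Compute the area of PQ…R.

50.625

Apply the shoelace formula: 2A = Σ (x_i·y_{i+1} − x_{i+1}·y_i), indices taken mod 3.
P→Q: (-7)(-7.5) − (5.5)(1) = 47
Q→R: (5.5)(4) − (0.5)(-7.5) = 25.75
R→P: (0.5)(1) − (-7)(4) = 28.5
Σ = 101.25
Area = |Σ|/2 = 50.625.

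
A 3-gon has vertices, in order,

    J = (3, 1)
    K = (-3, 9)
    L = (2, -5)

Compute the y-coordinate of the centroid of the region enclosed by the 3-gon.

Apply Gauss's area formula. First the cross-terms c_i = x_i·y_{i+1} − x_{i+1}·y_i:
  30, -3, 17  ⇒  2A = 44, A = 22.
Then Σ (y_i + y_{i+1})·c_i = 220, so ȳ = 220 / (6·22) = 5/3.

5/3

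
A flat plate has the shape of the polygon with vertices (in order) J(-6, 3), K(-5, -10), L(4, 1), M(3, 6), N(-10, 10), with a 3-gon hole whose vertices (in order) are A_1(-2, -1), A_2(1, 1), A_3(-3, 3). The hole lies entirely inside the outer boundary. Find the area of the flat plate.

118.5

Outer boundary:
Apply the surveyor's formula: 2A = Σ (x_i·y_{i+1} − x_{i+1}·y_i), indices taken mod 5.
Σ = (75) + (35) + (21) + (90) + (30) = 251
Area = |Σ|/2 = 125.5.
Hole:
A_1→A_2: (-2)(1) − (1)(-1) = -1
A_2→A_3: (1)(3) − (-3)(1) = 6
A_3→A_1: (-3)(-1) − (-2)(3) = 9
Σ = 14
Area = |Σ|/2 = 7.
Net area = 125.5 − 7 = 118.5.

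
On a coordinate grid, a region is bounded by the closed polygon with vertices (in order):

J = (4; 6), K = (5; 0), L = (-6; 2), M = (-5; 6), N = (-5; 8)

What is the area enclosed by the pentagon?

Σ = (-30) + (10) + (-26) + (-10) + (-62) = -118
Area = |Σ|/2 = 59.

59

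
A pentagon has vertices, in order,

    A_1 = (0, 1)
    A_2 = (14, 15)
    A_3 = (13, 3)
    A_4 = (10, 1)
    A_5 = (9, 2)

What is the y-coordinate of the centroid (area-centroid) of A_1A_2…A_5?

Apply the surveyor's formula. First the cross-terms c_i = x_i·y_{i+1} − x_{i+1}·y_i:
  -14, -153, -17, 11, 9  ⇒  2A = -164, A = -82.
Then Σ (y_i + y_{i+1})·c_i = -2986, so ȳ = -2986 / (6·(-82)) = 1493/246.

1493/246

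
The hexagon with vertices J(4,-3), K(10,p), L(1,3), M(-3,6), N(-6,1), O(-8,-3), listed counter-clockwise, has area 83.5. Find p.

-1

Write out the shoelace sum; only the two edges meeting at K involve p:
2·Area = [(4·p − 10·(-3)) + (10·3 − 1·p)] + 110
       = 3·p + 170 = 167
⇒ p = -1.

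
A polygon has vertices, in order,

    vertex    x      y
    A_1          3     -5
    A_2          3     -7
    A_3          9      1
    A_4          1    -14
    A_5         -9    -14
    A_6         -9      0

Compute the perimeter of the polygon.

|A_1A_2| = √((0)² + (-2)²) = √4 = 2
|A_2A_3| = √((6)² + (8)²) = √100 = 10
|A_3A_4| = √((-8)² + (-15)²) = √289 = 17
|A_4A_5| = √((-10)² + (0)²) = √100 = 10
|A_5A_6| = √((0)² + (14)²) = √196 = 14
|A_6A_1| = √((12)² + (-5)²) = √169 = 13
Perimeter = 2 + 10 + 17 + 10 + 14 + 13 = 66.

66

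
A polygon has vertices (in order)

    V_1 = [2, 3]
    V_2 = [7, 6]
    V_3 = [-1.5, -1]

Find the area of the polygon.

Apply Gauss's area formula: 2A = Σ (x_i·y_{i+1} − x_{i+1}·y_i), indices taken mod 3.
Cross-terms: -9, 2, -2.5  ⇒  Σ = -9.5
Area = |Σ|/2 = 4.75.

4.75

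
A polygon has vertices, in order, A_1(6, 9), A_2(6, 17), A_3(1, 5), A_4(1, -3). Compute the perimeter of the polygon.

|A_1A_2| = √((0)² + (8)²) = √64 = 8
|A_2A_3| = √((-5)² + (-12)²) = √169 = 13
|A_3A_4| = √((0)² + (-8)²) = √64 = 8
|A_4A_1| = √((5)² + (12)²) = √169 = 13
Perimeter = 8 + 13 + 8 + 13 = 42.

42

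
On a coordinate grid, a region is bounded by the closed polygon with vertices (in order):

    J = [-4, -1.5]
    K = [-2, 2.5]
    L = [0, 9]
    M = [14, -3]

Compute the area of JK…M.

95

Apply the shoelace (surveyor's) formula: 2A = Σ (x_i·y_{i+1} − x_{i+1}·y_i), indices taken mod 4.
Cross-terms: -13, -18, -126, -33  ⇒  Σ = -190
Area = |Σ|/2 = 95.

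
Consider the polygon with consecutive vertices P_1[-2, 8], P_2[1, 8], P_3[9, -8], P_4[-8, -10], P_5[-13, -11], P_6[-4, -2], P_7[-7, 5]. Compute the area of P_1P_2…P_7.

Apply the surveyor's formula: 2A = Σ (x_i·y_{i+1} − x_{i+1}·y_i), indices taken mod 7.
Σ = (-24) + (-80) + (-154) + (-42) + (-18) + (-34) + (-46) = -398
Area = |Σ|/2 = 199.

199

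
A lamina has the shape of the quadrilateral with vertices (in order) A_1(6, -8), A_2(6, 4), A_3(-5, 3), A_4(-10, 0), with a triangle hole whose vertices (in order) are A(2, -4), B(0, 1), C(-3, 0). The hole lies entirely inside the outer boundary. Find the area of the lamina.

101.5

Outer boundary:
Cross-terms: 72, 38, 30, 80  ⇒  Σ = 220
Area = |Σ|/2 = 110.
Hole:
Σ = (2) + (3) + (12) = 17
Area = |Σ|/2 = 8.5.
Net area = 110 − 8.5 = 101.5.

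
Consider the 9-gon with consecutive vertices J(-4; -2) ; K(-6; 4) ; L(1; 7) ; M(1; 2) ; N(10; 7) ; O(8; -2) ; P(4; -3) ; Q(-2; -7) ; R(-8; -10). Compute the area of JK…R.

Σ = (-28) + (-46) + (-5) + (-13) + (-76) + (-16) + (-34) + (-36) + (-24) = -278
Area = |Σ|/2 = 139.

139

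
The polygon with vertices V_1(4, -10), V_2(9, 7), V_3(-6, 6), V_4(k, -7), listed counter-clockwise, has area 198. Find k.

-7

The doubled signed area Σ (x_i y_{i+1} − x_{i+1} y_i) is linear in k.
With k=0 it equals 284; the coefficient of k is -16 (from the two edges through V_4).
So -16·k + 284 = 2·198 = 396 ⇒ k = -7.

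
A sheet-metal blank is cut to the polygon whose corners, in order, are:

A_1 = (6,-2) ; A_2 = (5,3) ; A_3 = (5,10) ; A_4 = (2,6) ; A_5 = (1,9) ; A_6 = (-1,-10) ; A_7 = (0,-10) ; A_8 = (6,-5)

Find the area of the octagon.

86

Apply the shoelace (surveyor's) formula: 2A = Σ (x_i·y_{i+1} − x_{i+1}·y_i), indices taken mod 8.
Σ = (28) + (35) + (10) + (12) + (-1) + (10) + (60) + (18) = 172
Area = |Σ|/2 = 86.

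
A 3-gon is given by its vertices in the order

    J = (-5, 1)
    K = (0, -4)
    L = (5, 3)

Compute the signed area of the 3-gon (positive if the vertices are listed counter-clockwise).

Cross-terms: 20, 20, 20  ⇒  Σ = 60
Signed area = Σ/2 = 30 (positive ⇒ counter-clockwise traversal).

30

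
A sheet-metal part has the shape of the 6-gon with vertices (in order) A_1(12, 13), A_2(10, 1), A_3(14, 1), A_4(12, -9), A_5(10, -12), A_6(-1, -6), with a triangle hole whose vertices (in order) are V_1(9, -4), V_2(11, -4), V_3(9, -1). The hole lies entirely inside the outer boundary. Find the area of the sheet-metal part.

Outer boundary:
Apply the shoelace formula: 2A = Σ (x_i·y_{i+1} − x_{i+1}·y_i), indices taken mod 6.
Σ = (-118) + (-4) + (-138) + (-54) + (-72) + (59) = -327
Area = |Σ|/2 = 163.5.
Hole:
Apply the surveyor's formula: 2A = Σ (x_i·y_{i+1} − x_{i+1}·y_i), indices taken mod 3.
Cross-terms: 8, 25, -27  ⇒  Σ = 6
Area = |Σ|/2 = 3.
Net area = 163.5 − 3 = 160.5.

160.5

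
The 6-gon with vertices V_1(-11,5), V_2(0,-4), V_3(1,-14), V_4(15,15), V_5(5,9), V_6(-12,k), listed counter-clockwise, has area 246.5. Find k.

7

Write out the shoelace sum; only the two edges meeting at V_6 involve k:
2·Area = [(5·k − (-12)·9) + ((-12)·5 − (-11)·k)] + 333
       = 16·k + 381 = 493
⇒ k = 7.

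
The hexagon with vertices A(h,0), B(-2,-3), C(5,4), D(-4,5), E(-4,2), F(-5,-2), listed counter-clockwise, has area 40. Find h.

-2

Write out the shoelace sum; only the two edges meeting at A involve h:
2·Area = [((-5)·0 − h·(-2)) + (h·(-3) − (-2)·0)] + 78
       = -1·h + 78 = 80
⇒ h = -2.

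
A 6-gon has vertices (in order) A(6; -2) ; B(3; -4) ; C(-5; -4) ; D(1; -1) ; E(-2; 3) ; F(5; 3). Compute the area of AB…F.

Apply the surveyor's formula: 2A = Σ (x_i·y_{i+1} − x_{i+1}·y_i), indices taken mod 6.
Σ = (-18) + (-32) + (9) + (1) + (-21) + (-28) = -89
Area = |Σ|/2 = 44.5.

44.5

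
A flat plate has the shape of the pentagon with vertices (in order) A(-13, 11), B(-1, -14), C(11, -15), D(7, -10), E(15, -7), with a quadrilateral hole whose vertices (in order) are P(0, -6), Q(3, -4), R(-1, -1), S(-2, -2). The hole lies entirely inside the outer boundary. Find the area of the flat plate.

254.5

Outer boundary:
Apply Gauss's area formula: 2A = Σ (x_i·y_{i+1} − x_{i+1}·y_i), indices taken mod 5.
Cross-terms: 193, 169, -5, 101, 74  ⇒  Σ = 532
Area = |Σ|/2 = 266.
Hole:
Apply the shoelace (surveyor's) formula: 2A = Σ (x_i·y_{i+1} − x_{i+1}·y_i), indices taken mod 4.
Σ = (18) + (-7) + (0) + (12) = 23
Area = |Σ|/2 = 11.5.
Net area = 266 − 11.5 = 254.5.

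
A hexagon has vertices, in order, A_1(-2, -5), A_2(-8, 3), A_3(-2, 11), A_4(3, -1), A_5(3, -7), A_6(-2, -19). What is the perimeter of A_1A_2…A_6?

66

|A_1A_2| = √((-6)² + (8)²) = √100 = 10
|A_2A_3| = √((6)² + (8)²) = √100 = 10
|A_3A_4| = √((5)² + (-12)²) = √169 = 13
|A_4A_5| = √((0)² + (-6)²) = √36 = 6
|A_5A_6| = √((-5)² + (-12)²) = √169 = 13
|A_6A_1| = √((0)² + (14)²) = √196 = 14
Perimeter = 10 + 10 + 13 + 6 + 13 + 14 = 66.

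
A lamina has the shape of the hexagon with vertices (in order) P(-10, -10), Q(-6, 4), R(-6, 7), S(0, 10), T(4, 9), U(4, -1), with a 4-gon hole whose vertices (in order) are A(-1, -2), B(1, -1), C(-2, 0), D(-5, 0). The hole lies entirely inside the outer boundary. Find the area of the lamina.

148.5

Outer boundary:
P→Q: (-10)(4) − (-6)(-10) = -100
Q→R: (-6)(7) − (-6)(4) = -18
R→S: (-6)(10) − (0)(7) = -60
S→T: (0)(9) − (4)(10) = -40
T→U: (4)(-1) − (4)(9) = -40
U→P: (4)(-10) − (-10)(-1) = -50
Σ = -308
Area = |Σ|/2 = 154.
Hole:
Apply the shoelace formula: 2A = Σ (x_i·y_{i+1} − x_{i+1}·y_i), indices taken mod 4.
Σ = (3) + (-2) + (0) + (10) = 11
Area = |Σ|/2 = 5.5.
Net area = 154 − 5.5 = 148.5.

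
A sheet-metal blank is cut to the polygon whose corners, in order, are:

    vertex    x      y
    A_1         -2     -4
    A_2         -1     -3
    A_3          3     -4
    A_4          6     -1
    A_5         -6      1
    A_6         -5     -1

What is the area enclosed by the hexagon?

32.5

Apply the shoelace formula: 2A = Σ (x_i·y_{i+1} − x_{i+1}·y_i), indices taken mod 6.
Σ = (2) + (13) + (21) + (0) + (11) + (18) = 65
Area = |Σ|/2 = 32.5.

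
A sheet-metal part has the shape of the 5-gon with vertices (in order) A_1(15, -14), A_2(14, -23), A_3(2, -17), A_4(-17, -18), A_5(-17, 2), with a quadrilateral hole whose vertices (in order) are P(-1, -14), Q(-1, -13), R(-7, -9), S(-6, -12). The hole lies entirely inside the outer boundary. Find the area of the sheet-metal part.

389.5

Outer boundary:
Cross-terms: -149, -192, -325, -340, 208  ⇒  Σ = -798
Area = |Σ|/2 = 399.
Hole:
Apply the shoelace (surveyor's) formula: 2A = Σ (x_i·y_{i+1} − x_{i+1}·y_i), indices taken mod 4.
P→Q: (-1)(-13) − (-1)(-14) = -1
Q→R: (-1)(-9) − (-7)(-13) = -82
R→S: (-7)(-12) − (-6)(-9) = 30
S→P: (-6)(-14) − (-1)(-12) = 72
Σ = 19
Area = |Σ|/2 = 9.5.
Net area = 399 − 9.5 = 389.5.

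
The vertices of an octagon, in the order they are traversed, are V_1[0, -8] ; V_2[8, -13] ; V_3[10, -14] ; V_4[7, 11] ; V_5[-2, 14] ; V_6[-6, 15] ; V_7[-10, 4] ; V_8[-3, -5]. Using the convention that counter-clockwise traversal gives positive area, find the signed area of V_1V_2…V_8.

Apply the surveyor's formula: 2A = Σ (x_i·y_{i+1} − x_{i+1}·y_i), indices taken mod 8.
Cross-terms: 64, 18, 208, 120, 54, 126, 62, 24  ⇒  Σ = 676
Signed area = Σ/2 = 338 (positive ⇒ counter-clockwise traversal).

338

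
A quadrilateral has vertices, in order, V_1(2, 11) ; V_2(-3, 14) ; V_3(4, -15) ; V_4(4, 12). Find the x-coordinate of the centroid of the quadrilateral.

152/89

Apply Gauss's area formula. First the cross-terms c_i = x_i·y_{i+1} − x_{i+1}·y_i:
  61, -11, 108, 20  ⇒  2A = 178, A = 89.
Then Σ (x_i + x_{i+1})·c_i = 912, so x̄ = 912 / (6·89) = 152/89.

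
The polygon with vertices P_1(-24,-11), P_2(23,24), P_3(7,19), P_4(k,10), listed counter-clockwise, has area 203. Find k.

Write out the shoelace sum; only the two edges meeting at P_4 involve k:
2·Area = [(7·10 − k·19) + (k·(-11) − (-24)·10)] + -54
       = -30·k + 256 = 406
⇒ k = -5.

-5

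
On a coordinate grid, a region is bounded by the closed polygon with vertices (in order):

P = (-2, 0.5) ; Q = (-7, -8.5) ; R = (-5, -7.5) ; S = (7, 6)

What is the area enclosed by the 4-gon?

34.25

Apply the shoelace formula: 2A = Σ (x_i·y_{i+1} − x_{i+1}·y_i), indices taken mod 4.
Cross-terms: 20.5, 10, 22.5, 15.5  ⇒  Σ = 68.5
Area = |Σ|/2 = 34.25.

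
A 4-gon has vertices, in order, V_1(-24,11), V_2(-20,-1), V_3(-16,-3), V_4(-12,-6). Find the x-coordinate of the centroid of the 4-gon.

Apply the surveyor's formula. First the cross-terms c_i = x_i·y_{i+1} − x_{i+1}·y_i:
  244, 44, 60, -276  ⇒  2A = 72, A = 36.
Then Σ (x_i + x_{i+1})·c_i = -4064, so x̄ = -4064 / (6·36) = -508/27.

-508/27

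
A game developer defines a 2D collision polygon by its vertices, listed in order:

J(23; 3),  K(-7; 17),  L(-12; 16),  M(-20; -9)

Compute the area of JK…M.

539.5

J→K: (23)(17) − (-7)(3) = 412
K→L: (-7)(16) − (-12)(17) = 92
L→M: (-12)(-9) − (-20)(16) = 428
M→J: (-20)(3) − (23)(-9) = 147
Σ = 1079
Area = |Σ|/2 = 539.5.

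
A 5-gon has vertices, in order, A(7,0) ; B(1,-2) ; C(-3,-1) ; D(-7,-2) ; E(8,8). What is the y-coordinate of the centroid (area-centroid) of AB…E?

Apply the shoelace (surveyor's) formula. First the cross-terms c_i = x_i·y_{i+1} − x_{i+1}·y_i:
  -14, -7, -1, -40, -56  ⇒  2A = -118, A = -59.
Then Σ (y_i + y_{i+1})·c_i = -636, so ȳ = -636 / (6·(-59)) = 106/59.

106/59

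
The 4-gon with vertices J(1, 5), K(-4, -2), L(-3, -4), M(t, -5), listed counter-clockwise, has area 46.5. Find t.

The doubled signed area Σ (x_i y_{i+1} − x_{i+1} y_i) is linear in t.
With t=0 it equals 48; the coefficient of t is 9 (from the two edges through M).
So 9·t + 48 = 2·46.5 = 93 ⇒ t = 5.

5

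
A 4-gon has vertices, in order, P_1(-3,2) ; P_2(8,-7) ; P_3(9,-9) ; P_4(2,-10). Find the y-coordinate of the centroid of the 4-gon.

Apply the shoelace formula. First the cross-terms c_i = x_i·y_{i+1} − x_{i+1}·y_i:
  5, -9, -72, -26  ⇒  2A = -102, A = -51.
Then Σ (y_i + y_{i+1})·c_i = 1695, so ȳ = 1695 / (6·(-51)) = -565/102.

-565/102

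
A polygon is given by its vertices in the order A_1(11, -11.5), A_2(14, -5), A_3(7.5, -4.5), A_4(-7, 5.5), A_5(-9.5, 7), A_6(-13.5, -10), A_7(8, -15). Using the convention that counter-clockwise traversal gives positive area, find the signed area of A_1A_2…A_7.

319.25

Apply the shoelace formula: 2A = Σ (x_i·y_{i+1} − x_{i+1}·y_i), indices taken mod 7.
Cross-terms: 106, -25.5, 9.75, 3.25, 189.5, 282.5, 73  ⇒  Σ = 638.5
Signed area = Σ/2 = 319.25 (positive ⇒ counter-clockwise traversal).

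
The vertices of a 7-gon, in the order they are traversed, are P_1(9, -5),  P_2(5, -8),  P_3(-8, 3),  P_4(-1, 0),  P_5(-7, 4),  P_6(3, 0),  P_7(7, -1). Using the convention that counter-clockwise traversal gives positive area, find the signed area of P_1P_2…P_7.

-69

P_1→P_2: (9)(-8) − (5)(-5) = -47
P_2→P_3: (5)(3) − (-8)(-8) = -49
P_3→P_4: (-8)(0) − (-1)(3) = 3
P_4→P_5: (-1)(4) − (-7)(0) = -4
P_5→P_6: (-7)(0) − (3)(4) = -12
P_6→P_7: (3)(-1) − (7)(0) = -3
P_7→P_1: (7)(-5) − (9)(-1) = -26
Σ = -138
Signed area = Σ/2 = -69 (negative ⇒ clockwise traversal).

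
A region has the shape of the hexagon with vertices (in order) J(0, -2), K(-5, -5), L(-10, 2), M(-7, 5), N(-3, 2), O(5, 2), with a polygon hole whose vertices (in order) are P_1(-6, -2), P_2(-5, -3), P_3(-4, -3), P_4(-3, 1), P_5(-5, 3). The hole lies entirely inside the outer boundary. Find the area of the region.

54.5

Outer boundary:
J→K: (0)(-5) − (-5)(-2) = -10
K→L: (-5)(2) − (-10)(-5) = -60
L→M: (-10)(5) − (-7)(2) = -36
M→N: (-7)(2) − (-3)(5) = 1
N→O: (-3)(2) − (5)(2) = -16
O→J: (5)(-2) − (0)(2) = -10
Σ = -131
Area = |Σ|/2 = 65.5.
Hole:
Apply Gauss's area formula: 2A = Σ (x_i·y_{i+1} − x_{i+1}·y_i), indices taken mod 5.
Σ = (8) + (3) + (-13) + (-4) + (28) = 22
Area = |Σ|/2 = 11.
Net area = 65.5 − 11 = 54.5.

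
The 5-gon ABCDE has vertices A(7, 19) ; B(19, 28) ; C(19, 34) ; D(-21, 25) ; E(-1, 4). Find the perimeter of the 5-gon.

108

|AB| = √((12)² + (9)²) = √225 = 15
|BC| = √((0)² + (6)²) = √36 = 6
|CD| = √((-40)² + (-9)²) = √1681 = 41
|DE| = √((20)² + (-21)²) = √841 = 29
|EA| = √((8)² + (15)²) = √289 = 17
Perimeter = 15 + 6 + 41 + 29 + 17 = 108.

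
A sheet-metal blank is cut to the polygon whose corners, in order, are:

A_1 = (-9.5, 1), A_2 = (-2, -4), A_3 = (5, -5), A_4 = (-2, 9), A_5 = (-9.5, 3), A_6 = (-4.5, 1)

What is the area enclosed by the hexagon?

96.75

Apply the shoelace (surveyor's) formula: 2A = Σ (x_i·y_{i+1} − x_{i+1}·y_i), indices taken mod 6.
Σ = (40) + (30) + (35) + (79.5) + (4) + (5) = 193.5
Area = |Σ|/2 = 96.75.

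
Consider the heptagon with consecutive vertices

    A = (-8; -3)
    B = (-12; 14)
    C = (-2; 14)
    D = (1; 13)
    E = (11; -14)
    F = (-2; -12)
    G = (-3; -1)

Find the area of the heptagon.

Σ = (-148) + (-140) + (-40) + (-157) + (-160) + (-34) + (1) = -678
Area = |Σ|/2 = 339.

339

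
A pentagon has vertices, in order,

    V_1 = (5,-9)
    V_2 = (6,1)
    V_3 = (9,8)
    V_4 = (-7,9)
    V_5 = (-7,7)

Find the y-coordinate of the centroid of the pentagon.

Apply Gauss's area formula. First the cross-terms c_i = x_i·y_{i+1} − x_{i+1}·y_i:
  59, 39, 137, 14, 28  ⇒  2A = 277, A = 138.5.
Then Σ (y_i + y_{i+1})·c_i = 2376, so ȳ = 2376 / (6·138.5) = 792/277.

792/277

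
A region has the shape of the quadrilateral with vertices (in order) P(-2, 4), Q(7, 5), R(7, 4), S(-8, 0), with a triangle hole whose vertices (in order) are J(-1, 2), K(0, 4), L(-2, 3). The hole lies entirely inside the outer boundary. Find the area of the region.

Outer boundary:
Apply the shoelace formula: 2A = Σ (x_i·y_{i+1} − x_{i+1}·y_i), indices taken mod 4.
P→Q: (-2)(5) − (7)(4) = -38
Q→R: (7)(4) − (7)(5) = -7
R→S: (7)(0) − (-8)(4) = 32
S→P: (-8)(4) − (-2)(0) = -32
Σ = -45
Area = |Σ|/2 = 22.5.
Hole:
J→K: (-1)(4) − (0)(2) = -4
K→L: (0)(3) − (-2)(4) = 8
L→J: (-2)(2) − (-1)(3) = -1
Σ = 3
Area = |Σ|/2 = 1.5.
Net area = 22.5 − 1.5 = 21.

21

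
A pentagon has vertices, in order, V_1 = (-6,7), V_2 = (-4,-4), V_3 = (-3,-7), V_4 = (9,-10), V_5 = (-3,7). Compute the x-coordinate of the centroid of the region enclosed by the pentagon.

-13/129

Apply Gauss's area formula. First the cross-terms c_i = x_i·y_{i+1} − x_{i+1}·y_i:
  52, 16, 93, 33, 21  ⇒  2A = 215, A = 107.5.
Then Σ (x_i + x_{i+1})·c_i = -65, so x̄ = -65 / (6·107.5) = -13/129.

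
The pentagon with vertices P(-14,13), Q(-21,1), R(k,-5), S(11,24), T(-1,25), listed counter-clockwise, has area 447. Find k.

-7

Write out the shoelace sum; only the two edges meeting at R involve k:
2·Area = [((-21)·(-5) − k·1) + (k·24 − 11·(-5))] + 895
       = 23·k + 1055 = 894
⇒ k = -7.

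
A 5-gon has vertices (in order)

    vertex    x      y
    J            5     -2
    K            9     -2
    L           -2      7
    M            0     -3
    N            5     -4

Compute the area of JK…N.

49

Σ = (8) + (59) + (6) + (15) + (10) = 98
Area = |Σ|/2 = 49.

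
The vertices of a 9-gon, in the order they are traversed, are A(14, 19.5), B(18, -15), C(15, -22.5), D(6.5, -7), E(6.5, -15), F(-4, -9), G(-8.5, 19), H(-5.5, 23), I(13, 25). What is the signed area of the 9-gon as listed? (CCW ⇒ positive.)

Σ = (-561) + (-180) + (41.25) + (-52) + (-118.5) + (-152.5) + (-91) + (-436.5) + (-96.5) = -1646.75
Signed area = Σ/2 = -823.375 (negative ⇒ clockwise traversal).

-823.375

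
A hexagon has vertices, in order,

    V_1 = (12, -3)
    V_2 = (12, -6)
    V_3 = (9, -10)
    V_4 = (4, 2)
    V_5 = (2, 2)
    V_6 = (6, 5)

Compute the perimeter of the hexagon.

38

|V_1V_2| = √((0)² + (-3)²) = √9 = 3
|V_2V_3| = √((-3)² + (-4)²) = √25 = 5
|V_3V_4| = √((-5)² + (12)²) = √169 = 13
|V_4V_5| = √((-2)² + (0)²) = √4 = 2
|V_5V_6| = √((4)² + (3)²) = √25 = 5
|V_6V_1| = √((6)² + (-8)²) = √100 = 10
Perimeter = 3 + 5 + 13 + 2 + 5 + 10 = 38.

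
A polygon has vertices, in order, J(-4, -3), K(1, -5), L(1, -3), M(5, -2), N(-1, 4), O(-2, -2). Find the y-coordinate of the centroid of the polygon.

Apply Gauss's area formula. First the cross-terms c_i = x_i·y_{i+1} − x_{i+1}·y_i:
  23, 2, 13, 18, 10, -2  ⇒  2A = 64, A = 32.
Then Σ (y_i + y_{i+1})·c_i = -199, so ȳ = -199 / (6·32) = -199/192.

-199/192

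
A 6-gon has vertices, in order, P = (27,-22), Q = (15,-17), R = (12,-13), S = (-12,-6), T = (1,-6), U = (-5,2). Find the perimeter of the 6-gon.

|PQ| = √((-12)² + (5)²) = √169 = 13
|QR| = √((-3)² + (4)²) = √25 = 5
|RS| = √((-24)² + (7)²) = √625 = 25
|ST| = √((13)² + (0)²) = √169 = 13
|TU| = √((-6)² + (8)²) = √100 = 10
|UP| = √((32)² + (-24)²) = √1600 = 40
Perimeter = 13 + 5 + 25 + 13 + 10 + 40 = 106.

106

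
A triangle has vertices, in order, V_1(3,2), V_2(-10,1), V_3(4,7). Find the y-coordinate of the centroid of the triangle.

Apply Gauss's area formula. First the cross-terms c_i = x_i·y_{i+1} − x_{i+1}·y_i:
  23, -74, -13  ⇒  2A = -64, A = -32.
Then Σ (y_i + y_{i+1})·c_i = -640, so ȳ = -640 / (6·(-32)) = 10/3.

10/3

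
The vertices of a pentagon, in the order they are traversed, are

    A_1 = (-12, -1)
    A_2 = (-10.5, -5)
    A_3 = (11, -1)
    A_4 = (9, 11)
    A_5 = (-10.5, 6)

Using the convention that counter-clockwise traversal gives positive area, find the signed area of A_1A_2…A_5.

248.5

Σ = (49.5) + (65.5) + (130) + (169.5) + (82.5) = 497
Signed area = Σ/2 = 248.5 (positive ⇒ counter-clockwise traversal).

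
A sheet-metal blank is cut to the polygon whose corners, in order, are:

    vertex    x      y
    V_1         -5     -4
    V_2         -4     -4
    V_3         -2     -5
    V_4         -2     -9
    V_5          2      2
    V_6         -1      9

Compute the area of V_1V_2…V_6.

Apply the surveyor's formula: 2A = Σ (x_i·y_{i+1} − x_{i+1}·y_i), indices taken mod 6.
Cross-terms: 4, 12, 8, 14, 20, 49  ⇒  Σ = 107
Area = |Σ|/2 = 53.5.

53.5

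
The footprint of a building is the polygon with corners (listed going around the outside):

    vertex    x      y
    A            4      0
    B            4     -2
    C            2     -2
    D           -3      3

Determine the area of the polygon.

12

Σ = (-8) + (-4) + (0) + (-12) = -24
Area = |Σ|/2 = 12.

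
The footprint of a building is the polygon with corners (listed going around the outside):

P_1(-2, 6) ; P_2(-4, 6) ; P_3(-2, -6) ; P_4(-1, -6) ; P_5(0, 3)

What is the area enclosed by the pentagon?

28.5

Σ = (12) + (36) + (6) + (-3) + (6) = 57
Area = |Σ|/2 = 28.5.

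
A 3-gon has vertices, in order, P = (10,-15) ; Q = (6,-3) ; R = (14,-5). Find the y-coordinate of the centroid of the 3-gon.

-23/3

Apply the shoelace formula. First the cross-terms c_i = x_i·y_{i+1} − x_{i+1}·y_i:
  60, 12, -160  ⇒  2A = -88, A = -44.
Then Σ (y_i + y_{i+1})·c_i = 2024, so ȳ = 2024 / (6·(-44)) = -23/3.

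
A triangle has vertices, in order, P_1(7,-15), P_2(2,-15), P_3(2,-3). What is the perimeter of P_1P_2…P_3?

30

|P_1P_2| = √((-5)² + (0)²) = √25 = 5
|P_2P_3| = √((0)² + (12)²) = √144 = 12
|P_3P_1| = √((5)² + (-12)²) = √169 = 13
Perimeter = 5 + 12 + 13 = 30.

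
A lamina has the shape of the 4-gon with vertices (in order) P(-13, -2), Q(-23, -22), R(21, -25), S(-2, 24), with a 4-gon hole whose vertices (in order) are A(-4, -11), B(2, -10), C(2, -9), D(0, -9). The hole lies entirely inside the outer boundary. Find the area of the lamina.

1018.5

Outer boundary:
Apply the shoelace formula: 2A = Σ (x_i·y_{i+1} − x_{i+1}·y_i), indices taken mod 4.
Σ = (240) + (1037) + (454) + (316) = 2047
Area = |Σ|/2 = 1023.5.
Hole:
Apply the shoelace (surveyor's) formula: 2A = Σ (x_i·y_{i+1} − x_{i+1}·y_i), indices taken mod 4.
Σ = (62) + (2) + (-18) + (-36) = 10
Area = |Σ|/2 = 5.
Net area = 1023.5 − 5 = 1018.5.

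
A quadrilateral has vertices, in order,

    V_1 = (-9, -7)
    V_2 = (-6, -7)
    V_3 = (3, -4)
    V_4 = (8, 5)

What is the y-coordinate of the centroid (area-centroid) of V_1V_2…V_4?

Apply the shoelace (surveyor's) formula. First the cross-terms c_i = x_i·y_{i+1} − x_{i+1}·y_i:
  21, 45, 47, -11  ⇒  2A = 102, A = 51.
Then Σ (y_i + y_{i+1})·c_i = -720, so ȳ = -720 / (6·51) = -40/17.

-40/17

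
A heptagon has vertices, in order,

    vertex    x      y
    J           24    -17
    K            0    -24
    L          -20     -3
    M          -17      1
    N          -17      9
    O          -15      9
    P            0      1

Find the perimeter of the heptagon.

|JK| = √((-24)² + (-7)²) = √625 = 25
|KL| = √((-20)² + (21)²) = √841 = 29
|LM| = √((3)² + (4)²) = √25 = 5
|MN| = √((0)² + (8)²) = √64 = 8
|NO| = √((2)² + (0)²) = √4 = 2
|OP| = √((15)² + (-8)²) = √289 = 17
|PJ| = √((24)² + (-18)²) = √900 = 30
Perimeter = 25 + 29 + 5 + 8 + 2 + 17 + 30 = 116.

116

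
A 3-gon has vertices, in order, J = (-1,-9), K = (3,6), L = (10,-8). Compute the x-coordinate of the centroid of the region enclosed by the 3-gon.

Apply the shoelace (surveyor's) formula. First the cross-terms c_i = x_i·y_{i+1} − x_{i+1}·y_i:
  21, -84, -98  ⇒  2A = -161, A = -80.5.
Then Σ (x_i + x_{i+1})·c_i = -1932, so x̄ = -1932 / (6·(-80.5)) = 4.

4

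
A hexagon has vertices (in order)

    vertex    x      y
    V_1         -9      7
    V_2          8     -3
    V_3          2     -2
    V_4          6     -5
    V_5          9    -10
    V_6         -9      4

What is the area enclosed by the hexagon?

66.5

Σ = (-29) + (-10) + (2) + (-15) + (-54) + (-27) = -133
Area = |Σ|/2 = 66.5.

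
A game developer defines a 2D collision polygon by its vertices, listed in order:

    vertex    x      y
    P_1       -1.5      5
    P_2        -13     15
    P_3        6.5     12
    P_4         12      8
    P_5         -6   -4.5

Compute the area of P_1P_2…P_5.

Apply the shoelace (surveyor's) formula: 2A = Σ (x_i·y_{i+1} − x_{i+1}·y_i), indices taken mod 5.
Σ = (42.5) + (-253.5) + (-92) + (-6) + (-36.75) = -345.75
Area = |Σ|/2 = 172.875.

172.875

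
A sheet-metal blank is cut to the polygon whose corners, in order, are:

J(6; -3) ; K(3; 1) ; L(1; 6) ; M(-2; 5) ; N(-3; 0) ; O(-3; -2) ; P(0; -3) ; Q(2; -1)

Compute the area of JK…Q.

Σ = (15) + (17) + (17) + (15) + (6) + (9) + (6) + (0) = 85
Area = |Σ|/2 = 42.5.

42.5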